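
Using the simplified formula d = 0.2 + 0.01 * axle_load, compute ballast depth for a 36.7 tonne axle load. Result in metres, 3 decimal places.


d = 0.2 + 0.01 * 36.7
d = 0.2 + 0.367
d = 0.567 m

0.567


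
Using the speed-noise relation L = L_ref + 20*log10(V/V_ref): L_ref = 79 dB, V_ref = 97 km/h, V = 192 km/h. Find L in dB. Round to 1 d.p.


V/V_ref = 192 / 97 = 1.979381
log10(1.979381) = 0.296529
20 * 0.296529 = 5.9306
L = 79 + 5.9306 = 84.9 dB

84.9


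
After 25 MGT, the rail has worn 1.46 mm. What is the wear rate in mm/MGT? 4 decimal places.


Wear rate = total wear / cumulative tonnage
Rate = 1.46 / 25
Rate = 0.0584 mm/MGT

0.0584


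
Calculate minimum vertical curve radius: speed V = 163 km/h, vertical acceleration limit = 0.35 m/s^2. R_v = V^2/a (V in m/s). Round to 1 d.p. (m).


Convert speed: V = 163 / 3.6 = 45.2778 m/s
V^2 = 2050.0772 m^2/s^2
R_v = 2050.0772 / 0.35
R_v = 5857.4 m

5857.4


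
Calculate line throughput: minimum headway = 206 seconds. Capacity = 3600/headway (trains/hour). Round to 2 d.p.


Capacity = 3600 / headway
Capacity = 3600 / 206
Capacity = 17.48 trains/hour

17.48


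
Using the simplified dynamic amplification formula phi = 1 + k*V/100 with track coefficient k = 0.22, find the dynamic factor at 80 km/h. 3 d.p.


phi = 1 + k * V / 100
phi = 1 + 0.22 * 80 / 100
phi = 1 + 0.176
phi = 1.176

1.176


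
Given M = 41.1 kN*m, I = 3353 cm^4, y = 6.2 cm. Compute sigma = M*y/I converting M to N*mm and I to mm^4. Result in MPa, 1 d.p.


Convert units:
M = 41.1 kN*m = 41100000 N*mm
y = 6.2 cm = 62 mm
I = 3353 cm^4 = 33530000 mm^4
sigma = 41100000 * 62 / 33530000
sigma = 76.0 MPa

76.0


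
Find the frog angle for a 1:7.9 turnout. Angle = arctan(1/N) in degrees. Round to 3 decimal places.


1/N = 1/7.9 = 0.126582
angle = arctan(0.126582) = 0.125913 rad
angle = 0.125913 * 180/pi = 7.214 degrees

7.214


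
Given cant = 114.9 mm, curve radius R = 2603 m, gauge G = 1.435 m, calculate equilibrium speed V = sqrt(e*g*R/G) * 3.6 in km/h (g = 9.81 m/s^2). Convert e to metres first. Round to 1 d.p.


Convert cant: e = 114.9 mm = 0.1149 m
V_ms = sqrt(0.1149 * 9.81 * 2603 / 1.435)
V_ms = sqrt(2044.613872) = 45.2174 m/s
V = 45.2174 * 3.6 = 162.8 km/h

162.8


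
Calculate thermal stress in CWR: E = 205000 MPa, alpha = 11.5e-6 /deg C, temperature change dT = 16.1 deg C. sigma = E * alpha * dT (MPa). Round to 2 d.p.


sigma = E * alpha * dT
sigma = 205000 * 11.5e-6 * 16.1
sigma = 2.3575 * 16.1
sigma = 37.96 MPa

37.96


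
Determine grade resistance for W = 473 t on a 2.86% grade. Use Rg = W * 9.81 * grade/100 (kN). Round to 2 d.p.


Rg = W * 9.81 * grade / 100
Rg = 473 * 9.81 * 2.86 / 100
Rg = 4640.13 * 0.0286
Rg = 132.71 kN

132.71


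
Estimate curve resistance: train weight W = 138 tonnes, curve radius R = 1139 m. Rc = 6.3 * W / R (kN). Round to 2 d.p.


Rc = 6.3 * W / R
Rc = 6.3 * 138 / 1139
Rc = 869.4 / 1139
Rc = 0.76 kN

0.76


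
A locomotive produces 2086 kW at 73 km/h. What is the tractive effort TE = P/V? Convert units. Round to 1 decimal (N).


Convert: P = 2086 kW = 2086000 W
V = 73 / 3.6 = 20.2778 m/s
TE = 2086000 / 20.2778
TE = 102871.2 N

102871.2


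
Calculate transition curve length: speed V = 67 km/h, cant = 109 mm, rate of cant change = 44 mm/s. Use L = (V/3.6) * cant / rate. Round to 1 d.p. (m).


Convert speed: V = 67 / 3.6 = 18.6111 m/s
L = 18.6111 * 109 / 44
L = 2028.6111 / 44
L = 46.1 m

46.1


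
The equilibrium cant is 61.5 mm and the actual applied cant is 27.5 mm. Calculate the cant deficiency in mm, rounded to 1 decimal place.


Cant deficiency = equilibrium cant - actual cant
CD = 61.5 - 27.5
CD = 34.0 mm

34.0


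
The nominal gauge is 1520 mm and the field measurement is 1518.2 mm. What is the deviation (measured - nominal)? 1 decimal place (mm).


Deviation = measured - nominal
Deviation = 1518.2 - 1520
Deviation = -1.8 mm

-1.8


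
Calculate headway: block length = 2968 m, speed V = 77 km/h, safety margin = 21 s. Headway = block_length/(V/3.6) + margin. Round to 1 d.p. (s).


V = 77 / 3.6 = 21.3889 m/s
Block traversal time = 2968 / 21.3889 = 138.7636 s
Headway = 138.7636 + 21
Headway = 159.8 s

159.8


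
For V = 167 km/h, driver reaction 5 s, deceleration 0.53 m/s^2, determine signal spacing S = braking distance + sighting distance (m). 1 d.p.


V = 167 / 3.6 = 46.3889 m/s
Braking distance = 46.3889^2 / (2*0.53) = 2030.1217 m
Sighting distance = 46.3889 * 5 = 231.9444 m
S = 2030.1217 + 231.9444 = 2262.1 m

2262.1


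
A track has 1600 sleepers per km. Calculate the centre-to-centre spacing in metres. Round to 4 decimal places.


Spacing = 1000 m / number of sleepers
Spacing = 1000 / 1600
Spacing = 0.6250 m

0.6250


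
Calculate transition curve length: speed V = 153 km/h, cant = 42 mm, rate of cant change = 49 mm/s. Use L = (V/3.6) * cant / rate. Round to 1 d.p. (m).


Convert speed: V = 153 / 3.6 = 42.5 m/s
L = 42.5 * 42 / 49
L = 1785.0 / 49
L = 36.4 m

36.4


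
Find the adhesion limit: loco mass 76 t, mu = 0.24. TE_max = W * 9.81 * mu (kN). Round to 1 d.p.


TE_max = W * g * mu
TE_max = 76 * 9.81 * 0.24
TE_max = 745.56 * 0.24
TE_max = 178.9 kN

178.9


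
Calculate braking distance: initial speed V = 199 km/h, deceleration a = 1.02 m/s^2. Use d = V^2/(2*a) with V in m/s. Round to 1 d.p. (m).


Convert speed: V = 199 / 3.6 = 55.2778 m/s
V^2 = 3055.6327
d = 3055.6327 / (2 * 1.02)
d = 3055.6327 / 2.04
d = 1497.9 m

1497.9


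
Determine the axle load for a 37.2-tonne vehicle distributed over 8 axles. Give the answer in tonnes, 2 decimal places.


Load per axle = total weight / number of axles
Load = 37.2 / 8
Load = 4.65 tonnes

4.65


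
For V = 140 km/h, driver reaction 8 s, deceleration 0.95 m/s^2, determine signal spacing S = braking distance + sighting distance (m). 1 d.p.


V = 140 / 3.6 = 38.8889 m/s
Braking distance = 38.8889^2 / (2*0.95) = 795.9714 m
Sighting distance = 38.8889 * 8 = 311.1111 m
S = 795.9714 + 311.1111 = 1107.1 m

1107.1


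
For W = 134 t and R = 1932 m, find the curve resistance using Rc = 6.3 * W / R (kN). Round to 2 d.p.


Rc = 6.3 * W / R
Rc = 6.3 * 134 / 1932
Rc = 844.2 / 1932
Rc = 0.44 kN

0.44


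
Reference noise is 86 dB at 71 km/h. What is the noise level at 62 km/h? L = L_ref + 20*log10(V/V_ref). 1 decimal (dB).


V/V_ref = 62 / 71 = 0.873239
log10(0.873239) = -0.058867
20 * -0.058867 = -1.1773
L = 86 + -1.1773 = 84.8 dB

84.8


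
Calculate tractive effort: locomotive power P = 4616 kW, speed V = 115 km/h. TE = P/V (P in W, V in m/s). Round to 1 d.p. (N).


Convert: P = 4616 kW = 4616000 W
V = 115 / 3.6 = 31.9444 m/s
TE = 4616000 / 31.9444
TE = 144500.9 N

144500.9


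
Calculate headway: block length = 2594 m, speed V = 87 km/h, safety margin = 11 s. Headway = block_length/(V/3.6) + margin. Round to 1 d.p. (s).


V = 87 / 3.6 = 24.1667 m/s
Block traversal time = 2594 / 24.1667 = 107.3379 s
Headway = 107.3379 + 11
Headway = 118.3 s

118.3


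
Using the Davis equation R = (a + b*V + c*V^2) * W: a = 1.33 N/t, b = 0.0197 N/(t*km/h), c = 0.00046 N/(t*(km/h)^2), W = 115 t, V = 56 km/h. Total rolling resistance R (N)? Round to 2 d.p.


b*V = 0.0197 * 56 = 1.1032
c*V^2 = 0.00046 * 3136 = 1.44256
R_per_t = 1.33 + 1.1032 + 1.44256 = 3.87576 N/t
R_total = 3.87576 * 115 = 445.71 N

445.71


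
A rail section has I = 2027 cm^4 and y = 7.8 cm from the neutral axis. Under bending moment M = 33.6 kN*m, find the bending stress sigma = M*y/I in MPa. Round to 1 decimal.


Convert units:
M = 33.6 kN*m = 33600000 N*mm
y = 7.8 cm = 78 mm
I = 2027 cm^4 = 20270000 mm^4
sigma = 33600000 * 78 / 20270000
sigma = 129.3 MPa

129.3


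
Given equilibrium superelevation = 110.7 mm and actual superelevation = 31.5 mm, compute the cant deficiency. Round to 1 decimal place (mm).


Cant deficiency = equilibrium cant - actual cant
CD = 110.7 - 31.5
CD = 79.2 mm

79.2


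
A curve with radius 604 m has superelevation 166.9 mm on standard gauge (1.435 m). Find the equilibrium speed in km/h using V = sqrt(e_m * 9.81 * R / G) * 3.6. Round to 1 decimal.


Convert cant: e = 166.9 mm = 0.1669 m
V_ms = sqrt(0.1669 * 9.81 * 604 / 1.435)
V_ms = sqrt(689.144638) = 26.2516 m/s
V = 26.2516 * 3.6 = 94.5 km/h

94.5


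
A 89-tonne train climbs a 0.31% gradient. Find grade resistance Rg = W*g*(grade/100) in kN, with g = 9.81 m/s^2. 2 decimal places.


Rg = W * 9.81 * grade / 100
Rg = 89 * 9.81 * 0.31 / 100
Rg = 873.09 * 0.0031
Rg = 2.71 kN

2.71


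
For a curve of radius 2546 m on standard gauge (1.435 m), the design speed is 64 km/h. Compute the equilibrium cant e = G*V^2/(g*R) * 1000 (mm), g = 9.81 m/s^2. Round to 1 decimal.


Convert speed: V = 64 / 3.6 = 17.7778 m/s
Apply formula: e = 1.435 * 17.7778^2 / (9.81 * 2546)
e = 1.435 * 316.0494 / 24976.26
e = 0.018158 m = 18.2 mm

18.2


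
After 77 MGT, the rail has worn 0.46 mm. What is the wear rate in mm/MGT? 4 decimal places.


Wear rate = total wear / cumulative tonnage
Rate = 0.46 / 77
Rate = 0.0060 mm/MGT

0.0060


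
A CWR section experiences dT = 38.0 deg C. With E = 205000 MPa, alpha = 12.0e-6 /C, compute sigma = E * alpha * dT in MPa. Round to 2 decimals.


sigma = E * alpha * dT
sigma = 205000 * 12.0e-6 * 38.0
sigma = 2.46 * 38.0
sigma = 93.48 MPa

93.48


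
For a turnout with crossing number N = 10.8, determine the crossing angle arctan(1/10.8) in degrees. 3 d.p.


1/N = 1/10.8 = 0.092593
angle = arctan(0.092593) = 0.092329 rad
angle = 0.092329 * 180/pi = 5.290 degrees

5.290


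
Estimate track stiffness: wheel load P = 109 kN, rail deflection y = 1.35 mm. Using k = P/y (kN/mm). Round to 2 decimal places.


Track stiffness k = P / y
k = 109 / 1.35
k = 80.74 kN/mm

80.74


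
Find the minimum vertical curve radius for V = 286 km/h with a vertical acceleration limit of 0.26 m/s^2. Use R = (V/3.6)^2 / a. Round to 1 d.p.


Convert speed: V = 286 / 3.6 = 79.4444 m/s
V^2 = 6311.4198 m^2/s^2
R_v = 6311.4198 / 0.26
R_v = 24274.7 m

24274.7


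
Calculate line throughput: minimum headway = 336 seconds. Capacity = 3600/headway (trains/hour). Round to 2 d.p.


Capacity = 3600 / headway
Capacity = 3600 / 336
Capacity = 10.71 trains/hour

10.71


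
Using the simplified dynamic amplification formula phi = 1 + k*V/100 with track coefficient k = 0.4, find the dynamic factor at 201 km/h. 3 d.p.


phi = 1 + k * V / 100
phi = 1 + 0.4 * 201 / 100
phi = 1 + 0.804
phi = 1.804

1.804


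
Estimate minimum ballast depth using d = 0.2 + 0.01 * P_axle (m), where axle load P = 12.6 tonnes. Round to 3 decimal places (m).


d = 0.2 + 0.01 * 12.6
d = 0.2 + 0.126
d = 0.326 m

0.326


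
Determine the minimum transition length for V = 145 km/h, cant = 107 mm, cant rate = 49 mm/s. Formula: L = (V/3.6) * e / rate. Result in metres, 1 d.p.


Convert speed: V = 145 / 3.6 = 40.2778 m/s
L = 40.2778 * 107 / 49
L = 4309.7222 / 49
L = 88.0 m

88.0


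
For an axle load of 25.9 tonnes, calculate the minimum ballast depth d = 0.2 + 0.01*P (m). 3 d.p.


d = 0.2 + 0.01 * 25.9
d = 0.2 + 0.259
d = 0.459 m

0.459


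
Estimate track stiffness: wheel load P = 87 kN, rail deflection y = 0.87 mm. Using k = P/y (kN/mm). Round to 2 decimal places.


Track stiffness k = P / y
k = 87 / 0.87
k = 100.00 kN/mm

100.00


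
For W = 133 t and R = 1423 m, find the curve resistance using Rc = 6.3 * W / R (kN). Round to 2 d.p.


Rc = 6.3 * W / R
Rc = 6.3 * 133 / 1423
Rc = 837.9 / 1423
Rc = 0.59 kN

0.59


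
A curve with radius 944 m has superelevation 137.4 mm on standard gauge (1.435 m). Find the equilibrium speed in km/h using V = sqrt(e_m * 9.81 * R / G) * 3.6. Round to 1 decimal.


Convert cant: e = 137.4 mm = 0.1374 m
V_ms = sqrt(0.1374 * 9.81 * 944 / 1.435)
V_ms = sqrt(886.698213) = 29.7775 m/s
V = 29.7775 * 3.6 = 107.2 km/h

107.2


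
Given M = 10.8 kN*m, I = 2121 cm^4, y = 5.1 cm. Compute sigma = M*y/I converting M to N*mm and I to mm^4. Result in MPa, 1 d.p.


Convert units:
M = 10.8 kN*m = 10800000 N*mm
y = 5.1 cm = 51 mm
I = 2121 cm^4 = 21210000 mm^4
sigma = 10800000 * 51 / 21210000
sigma = 26.0 MPa

26.0


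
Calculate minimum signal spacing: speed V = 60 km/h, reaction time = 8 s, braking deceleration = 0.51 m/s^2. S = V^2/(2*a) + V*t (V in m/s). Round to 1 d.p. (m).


V = 60 / 3.6 = 16.6667 m/s
Braking distance = 16.6667^2 / (2*0.51) = 272.3312 m
Sighting distance = 16.6667 * 8 = 133.3333 m
S = 272.3312 + 133.3333 = 405.7 m

405.7


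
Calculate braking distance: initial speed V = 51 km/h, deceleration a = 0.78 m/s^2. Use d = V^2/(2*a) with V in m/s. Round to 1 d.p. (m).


Convert speed: V = 51 / 3.6 = 14.1667 m/s
V^2 = 200.6944
d = 200.6944 / (2 * 0.78)
d = 200.6944 / 1.56
d = 128.7 m

128.7


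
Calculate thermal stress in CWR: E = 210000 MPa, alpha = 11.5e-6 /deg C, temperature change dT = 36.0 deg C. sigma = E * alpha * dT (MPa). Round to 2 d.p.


sigma = E * alpha * dT
sigma = 210000 * 11.5e-6 * 36.0
sigma = 2.415 * 36.0
sigma = 86.94 MPa

86.94


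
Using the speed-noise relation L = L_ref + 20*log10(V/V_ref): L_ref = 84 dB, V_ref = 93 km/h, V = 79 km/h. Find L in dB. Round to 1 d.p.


V/V_ref = 79 / 93 = 0.849462
log10(0.849462) = -0.070856
20 * -0.070856 = -1.4171
L = 84 + -1.4171 = 82.6 dB

82.6


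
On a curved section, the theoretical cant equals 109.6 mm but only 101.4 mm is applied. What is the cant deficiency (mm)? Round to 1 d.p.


Cant deficiency = equilibrium cant - actual cant
CD = 109.6 - 101.4
CD = 8.2 mm

8.2


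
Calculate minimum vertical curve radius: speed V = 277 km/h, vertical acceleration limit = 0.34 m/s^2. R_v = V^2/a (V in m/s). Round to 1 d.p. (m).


Convert speed: V = 277 / 3.6 = 76.9444 m/s
V^2 = 5920.4475 m^2/s^2
R_v = 5920.4475 / 0.34
R_v = 17413.1 m

17413.1


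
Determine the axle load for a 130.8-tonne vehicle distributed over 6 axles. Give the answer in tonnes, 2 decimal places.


Load per axle = total weight / number of axles
Load = 130.8 / 6
Load = 21.80 tonnes

21.80


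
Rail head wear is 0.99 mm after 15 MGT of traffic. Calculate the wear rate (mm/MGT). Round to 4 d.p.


Wear rate = total wear / cumulative tonnage
Rate = 0.99 / 15
Rate = 0.0660 mm/MGT

0.0660


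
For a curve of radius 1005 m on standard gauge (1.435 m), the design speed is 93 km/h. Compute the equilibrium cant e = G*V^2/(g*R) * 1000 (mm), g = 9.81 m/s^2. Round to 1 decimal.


Convert speed: V = 93 / 3.6 = 25.8333 m/s
Apply formula: e = 1.435 * 25.8333^2 / (9.81 * 1005)
e = 1.435 * 667.3611 / 9859.05
e = 0.097135 m = 97.1 mm

97.1


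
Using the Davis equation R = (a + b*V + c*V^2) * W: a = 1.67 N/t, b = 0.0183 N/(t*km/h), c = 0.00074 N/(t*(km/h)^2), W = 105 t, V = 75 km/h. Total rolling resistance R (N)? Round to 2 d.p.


b*V = 0.0183 * 75 = 1.3725
c*V^2 = 0.00074 * 5625 = 4.1625
R_per_t = 1.67 + 1.3725 + 4.1625 = 7.205 N/t
R_total = 7.205 * 105 = 756.53 N

756.53


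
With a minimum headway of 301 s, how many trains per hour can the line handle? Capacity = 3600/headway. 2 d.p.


Capacity = 3600 / headway
Capacity = 3600 / 301
Capacity = 11.96 trains/hour

11.96


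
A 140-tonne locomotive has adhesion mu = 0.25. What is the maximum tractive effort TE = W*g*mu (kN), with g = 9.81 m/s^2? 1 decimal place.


TE_max = W * g * mu
TE_max = 140 * 9.81 * 0.25
TE_max = 1373.4 * 0.25
TE_max = 343.4 kN

343.4


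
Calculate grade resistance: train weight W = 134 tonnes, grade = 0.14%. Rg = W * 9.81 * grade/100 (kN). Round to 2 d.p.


Rg = W * 9.81 * grade / 100
Rg = 134 * 9.81 * 0.14 / 100
Rg = 1314.54 * 0.0014
Rg = 1.84 kN

1.84


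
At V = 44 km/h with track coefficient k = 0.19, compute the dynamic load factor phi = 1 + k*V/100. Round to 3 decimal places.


phi = 1 + k * V / 100
phi = 1 + 0.19 * 44 / 100
phi = 1 + 0.0836
phi = 1.084

1.084


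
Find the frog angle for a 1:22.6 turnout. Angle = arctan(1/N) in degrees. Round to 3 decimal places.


1/N = 1/22.6 = 0.044248
angle = arctan(0.044248) = 0.044219 rad
angle = 0.044219 * 180/pi = 2.534 degrees

2.534


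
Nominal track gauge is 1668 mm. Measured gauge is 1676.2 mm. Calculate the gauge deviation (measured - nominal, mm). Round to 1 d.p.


Deviation = measured - nominal
Deviation = 1676.2 - 1668
Deviation = 8.2 mm

8.2


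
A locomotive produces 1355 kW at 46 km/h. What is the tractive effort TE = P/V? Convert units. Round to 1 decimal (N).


Convert: P = 1355 kW = 1355000 W
V = 46 / 3.6 = 12.7778 m/s
TE = 1355000 / 12.7778
TE = 106043.5 N

106043.5


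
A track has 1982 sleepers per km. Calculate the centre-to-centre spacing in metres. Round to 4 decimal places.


Spacing = 1000 m / number of sleepers
Spacing = 1000 / 1982
Spacing = 0.5045 m

0.5045


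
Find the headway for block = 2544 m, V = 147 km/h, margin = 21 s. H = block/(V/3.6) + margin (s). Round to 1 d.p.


V = 147 / 3.6 = 40.8333 m/s
Block traversal time = 2544 / 40.8333 = 62.302 s
Headway = 62.302 + 21
Headway = 83.3 s

83.3


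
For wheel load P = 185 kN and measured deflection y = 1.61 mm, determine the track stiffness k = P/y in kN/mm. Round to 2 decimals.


Track stiffness k = P / y
k = 185 / 1.61
k = 114.91 kN/mm

114.91


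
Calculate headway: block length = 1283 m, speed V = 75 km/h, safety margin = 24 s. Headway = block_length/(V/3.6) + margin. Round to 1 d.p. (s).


V = 75 / 3.6 = 20.8333 m/s
Block traversal time = 1283 / 20.8333 = 61.584 s
Headway = 61.584 + 24
Headway = 85.6 s

85.6


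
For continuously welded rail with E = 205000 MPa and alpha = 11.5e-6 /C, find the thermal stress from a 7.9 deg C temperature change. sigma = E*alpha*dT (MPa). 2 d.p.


sigma = E * alpha * dT
sigma = 205000 * 11.5e-6 * 7.9
sigma = 2.3575 * 7.9
sigma = 18.62 MPa

18.62


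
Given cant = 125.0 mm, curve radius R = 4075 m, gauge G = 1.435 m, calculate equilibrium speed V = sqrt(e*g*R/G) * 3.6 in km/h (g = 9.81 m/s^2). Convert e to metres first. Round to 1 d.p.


Convert cant: e = 125.0 mm = 0.1250 m
V_ms = sqrt(0.1250 * 9.81 * 4075 / 1.435)
V_ms = sqrt(3482.208188) = 59.0102 m/s
V = 59.0102 * 3.6 = 212.4 km/h

212.4


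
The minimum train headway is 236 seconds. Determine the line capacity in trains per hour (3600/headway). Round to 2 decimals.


Capacity = 3600 / headway
Capacity = 3600 / 236
Capacity = 15.25 trains/hour

15.25


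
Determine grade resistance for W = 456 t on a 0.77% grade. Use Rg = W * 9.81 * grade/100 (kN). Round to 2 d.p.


Rg = W * 9.81 * grade / 100
Rg = 456 * 9.81 * 0.77 / 100
Rg = 4473.36 * 0.0077
Rg = 34.44 kN

34.44


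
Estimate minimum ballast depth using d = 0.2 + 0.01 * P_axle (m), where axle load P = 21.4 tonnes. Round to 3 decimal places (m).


d = 0.2 + 0.01 * 21.4
d = 0.2 + 0.214
d = 0.414 m

0.414


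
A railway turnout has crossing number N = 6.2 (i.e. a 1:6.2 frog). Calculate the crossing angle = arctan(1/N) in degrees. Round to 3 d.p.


1/N = 1/6.2 = 0.16129
angle = arctan(0.16129) = 0.159913 rad
angle = 0.159913 * 180/pi = 9.162 degrees

9.162


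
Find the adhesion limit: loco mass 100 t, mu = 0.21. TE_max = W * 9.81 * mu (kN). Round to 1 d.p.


TE_max = W * g * mu
TE_max = 100 * 9.81 * 0.21
TE_max = 981.0 * 0.21
TE_max = 206.0 kN

206.0


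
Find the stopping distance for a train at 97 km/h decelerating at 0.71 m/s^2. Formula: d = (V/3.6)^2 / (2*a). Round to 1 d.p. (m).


Convert speed: V = 97 / 3.6 = 26.9444 m/s
V^2 = 726.0031
d = 726.0031 / (2 * 0.71)
d = 726.0031 / 1.42
d = 511.3 m

511.3


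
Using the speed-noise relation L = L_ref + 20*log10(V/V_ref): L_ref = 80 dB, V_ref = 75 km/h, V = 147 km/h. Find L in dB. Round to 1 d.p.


V/V_ref = 147 / 75 = 1.96
log10(1.96) = 0.292256
20 * 0.292256 = 5.8451
L = 80 + 5.8451 = 85.8 dB

85.8


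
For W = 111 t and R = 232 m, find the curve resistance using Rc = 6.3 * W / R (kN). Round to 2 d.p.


Rc = 6.3 * W / R
Rc = 6.3 * 111 / 232
Rc = 699.3 / 232
Rc = 3.01 kN

3.01


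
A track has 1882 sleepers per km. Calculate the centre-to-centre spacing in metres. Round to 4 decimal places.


Spacing = 1000 m / number of sleepers
Spacing = 1000 / 1882
Spacing = 0.5313 m

0.5313


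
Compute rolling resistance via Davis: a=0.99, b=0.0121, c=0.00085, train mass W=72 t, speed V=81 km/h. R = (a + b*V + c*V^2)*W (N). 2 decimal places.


b*V = 0.0121 * 81 = 0.9801
c*V^2 = 0.00085 * 6561 = 5.57685
R_per_t = 0.99 + 0.9801 + 5.57685 = 7.54695 N/t
R_total = 7.54695 * 72 = 543.38 N

543.38


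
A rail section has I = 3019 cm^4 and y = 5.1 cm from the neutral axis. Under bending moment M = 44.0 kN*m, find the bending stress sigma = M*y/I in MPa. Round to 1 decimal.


Convert units:
M = 44.0 kN*m = 44000000 N*mm
y = 5.1 cm = 51 mm
I = 3019 cm^4 = 30190000 mm^4
sigma = 44000000 * 51 / 30190000
sigma = 74.3 MPa

74.3


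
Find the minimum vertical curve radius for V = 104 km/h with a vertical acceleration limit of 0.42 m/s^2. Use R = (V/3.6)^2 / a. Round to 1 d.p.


Convert speed: V = 104 / 3.6 = 28.8889 m/s
V^2 = 834.5679 m^2/s^2
R_v = 834.5679 / 0.42
R_v = 1987.1 m

1987.1


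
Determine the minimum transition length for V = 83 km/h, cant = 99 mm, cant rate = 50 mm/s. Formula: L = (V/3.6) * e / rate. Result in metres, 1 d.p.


Convert speed: V = 83 / 3.6 = 23.0556 m/s
L = 23.0556 * 99 / 50
L = 2282.5 / 50
L = 45.7 m

45.7


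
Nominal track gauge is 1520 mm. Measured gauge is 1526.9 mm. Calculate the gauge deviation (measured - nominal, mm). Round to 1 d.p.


Deviation = measured - nominal
Deviation = 1526.9 - 1520
Deviation = 6.9 mm

6.9


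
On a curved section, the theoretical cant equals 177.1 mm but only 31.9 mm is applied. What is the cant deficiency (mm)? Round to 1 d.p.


Cant deficiency = equilibrium cant - actual cant
CD = 177.1 - 31.9
CD = 145.2 mm

145.2


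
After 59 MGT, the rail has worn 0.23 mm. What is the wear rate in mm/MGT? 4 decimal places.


Wear rate = total wear / cumulative tonnage
Rate = 0.23 / 59
Rate = 0.0039 mm/MGT

0.0039


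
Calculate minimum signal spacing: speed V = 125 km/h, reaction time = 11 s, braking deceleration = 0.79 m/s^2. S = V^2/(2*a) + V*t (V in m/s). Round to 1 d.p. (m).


V = 125 / 3.6 = 34.7222 m/s
Braking distance = 34.7222^2 / (2*0.79) = 763.0587 m
Sighting distance = 34.7222 * 11 = 381.9444 m
S = 763.0587 + 381.9444 = 1145.0 m

1145.0


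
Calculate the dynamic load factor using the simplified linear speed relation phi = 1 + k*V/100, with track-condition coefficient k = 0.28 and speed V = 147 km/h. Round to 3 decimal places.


phi = 1 + k * V / 100
phi = 1 + 0.28 * 147 / 100
phi = 1 + 0.4116
phi = 1.412

1.412


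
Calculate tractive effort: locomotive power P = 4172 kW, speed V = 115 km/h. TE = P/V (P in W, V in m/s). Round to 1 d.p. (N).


Convert: P = 4172 kW = 4172000 W
V = 115 / 3.6 = 31.9444 m/s
TE = 4172000 / 31.9444
TE = 130601.7 N

130601.7


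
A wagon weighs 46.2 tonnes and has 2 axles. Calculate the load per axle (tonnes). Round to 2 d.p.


Load per axle = total weight / number of axles
Load = 46.2 / 2
Load = 23.10 tonnes

23.10


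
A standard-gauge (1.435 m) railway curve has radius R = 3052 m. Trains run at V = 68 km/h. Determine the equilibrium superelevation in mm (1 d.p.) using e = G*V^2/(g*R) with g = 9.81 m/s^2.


Convert speed: V = 68 / 3.6 = 18.8889 m/s
Apply formula: e = 1.435 * 18.8889^2 / (9.81 * 3052)
e = 1.435 * 356.7901 / 29940.12
e = 0.017101 m = 17.1 mm

17.1


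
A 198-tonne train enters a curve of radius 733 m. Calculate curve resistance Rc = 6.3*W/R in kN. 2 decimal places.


Rc = 6.3 * W / R
Rc = 6.3 * 198 / 733
Rc = 1247.4 / 733
Rc = 1.70 kN

1.70


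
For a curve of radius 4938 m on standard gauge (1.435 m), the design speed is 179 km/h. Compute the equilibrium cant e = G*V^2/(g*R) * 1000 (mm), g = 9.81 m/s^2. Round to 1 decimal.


Convert speed: V = 179 / 3.6 = 49.7222 m/s
Apply formula: e = 1.435 * 49.7222^2 / (9.81 * 4938)
e = 1.435 * 2472.2994 / 48441.78
e = 0.073237 m = 73.2 mm

73.2


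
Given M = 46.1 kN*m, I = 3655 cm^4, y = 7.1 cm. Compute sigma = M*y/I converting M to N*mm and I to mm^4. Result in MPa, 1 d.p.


Convert units:
M = 46.1 kN*m = 46100000 N*mm
y = 7.1 cm = 71 mm
I = 3655 cm^4 = 36550000 mm^4
sigma = 46100000 * 71 / 36550000
sigma = 89.6 MPa

89.6


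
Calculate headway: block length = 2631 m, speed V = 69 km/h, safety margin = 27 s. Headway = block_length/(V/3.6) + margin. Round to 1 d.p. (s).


V = 69 / 3.6 = 19.1667 m/s
Block traversal time = 2631 / 19.1667 = 137.2696 s
Headway = 137.2696 + 27
Headway = 164.3 s

164.3


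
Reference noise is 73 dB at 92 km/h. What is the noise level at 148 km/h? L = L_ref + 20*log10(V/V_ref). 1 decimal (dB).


V/V_ref = 148 / 92 = 1.608696
log10(1.608696) = 0.206474
20 * 0.206474 = 4.1295
L = 73 + 4.1295 = 77.1 dB

77.1


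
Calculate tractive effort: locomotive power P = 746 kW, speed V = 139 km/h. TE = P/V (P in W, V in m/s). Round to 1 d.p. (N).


Convert: P = 746 kW = 746000 W
V = 139 / 3.6 = 38.6111 m/s
TE = 746000 / 38.6111
TE = 19320.9 N

19320.9


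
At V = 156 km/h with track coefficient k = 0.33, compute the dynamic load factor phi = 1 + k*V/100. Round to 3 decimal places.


phi = 1 + k * V / 100
phi = 1 + 0.33 * 156 / 100
phi = 1 + 0.5148
phi = 1.515

1.515


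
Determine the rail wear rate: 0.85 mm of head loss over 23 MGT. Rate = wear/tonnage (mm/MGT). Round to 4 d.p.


Wear rate = total wear / cumulative tonnage
Rate = 0.85 / 23
Rate = 0.0370 mm/MGT

0.0370


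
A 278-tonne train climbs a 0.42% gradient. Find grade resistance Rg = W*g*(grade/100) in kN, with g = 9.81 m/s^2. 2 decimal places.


Rg = W * 9.81 * grade / 100
Rg = 278 * 9.81 * 0.42 / 100
Rg = 2727.18 * 0.0042
Rg = 11.45 kN

11.45


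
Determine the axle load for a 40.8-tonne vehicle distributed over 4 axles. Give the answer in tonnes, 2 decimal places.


Load per axle = total weight / number of axles
Load = 40.8 / 4
Load = 10.20 tonnes

10.20


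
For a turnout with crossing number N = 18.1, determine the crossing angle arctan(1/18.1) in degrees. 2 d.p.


1/N = 1/18.1 = 0.055249
angle = arctan(0.055249) = 0.055193 rad
angle = 0.055193 * 180/pi = 3.16 degrees

3.16


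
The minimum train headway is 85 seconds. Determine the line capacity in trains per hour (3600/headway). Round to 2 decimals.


Capacity = 3600 / headway
Capacity = 3600 / 85
Capacity = 42.35 trains/hour

42.35


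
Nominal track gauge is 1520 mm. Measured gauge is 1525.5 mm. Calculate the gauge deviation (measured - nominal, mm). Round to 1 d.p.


Deviation = measured - nominal
Deviation = 1525.5 - 1520
Deviation = 5.5 mm

5.5


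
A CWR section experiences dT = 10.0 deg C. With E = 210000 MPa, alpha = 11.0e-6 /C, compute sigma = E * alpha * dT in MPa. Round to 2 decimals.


sigma = E * alpha * dT
sigma = 210000 * 11.0e-6 * 10.0
sigma = 2.31 * 10.0
sigma = 23.10 MPa

23.10


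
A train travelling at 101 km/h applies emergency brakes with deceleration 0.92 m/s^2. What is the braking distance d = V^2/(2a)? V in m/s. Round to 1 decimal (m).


Convert speed: V = 101 / 3.6 = 28.0556 m/s
V^2 = 787.1142
d = 787.1142 / (2 * 0.92)
d = 787.1142 / 1.84
d = 427.8 m

427.8


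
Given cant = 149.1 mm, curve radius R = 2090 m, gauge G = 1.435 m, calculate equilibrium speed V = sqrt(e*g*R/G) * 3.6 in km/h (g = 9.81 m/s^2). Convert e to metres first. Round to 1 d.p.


Convert cant: e = 149.1 mm = 0.1491 m
V_ms = sqrt(0.1491 * 9.81 * 2090 / 1.435)
V_ms = sqrt(2130.301317) = 46.1552 m/s
V = 46.1552 * 3.6 = 166.2 km/h

166.2


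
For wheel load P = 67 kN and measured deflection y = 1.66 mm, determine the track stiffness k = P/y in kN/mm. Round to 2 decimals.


Track stiffness k = P / y
k = 67 / 1.66
k = 40.36 kN/mm

40.36


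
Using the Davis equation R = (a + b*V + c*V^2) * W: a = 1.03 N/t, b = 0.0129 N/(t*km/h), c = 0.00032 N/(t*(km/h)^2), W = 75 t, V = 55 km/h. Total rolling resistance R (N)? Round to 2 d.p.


b*V = 0.0129 * 55 = 0.7095
c*V^2 = 0.00032 * 3025 = 0.968
R_per_t = 1.03 + 0.7095 + 0.968 = 2.7075 N/t
R_total = 2.7075 * 75 = 203.06 N

203.06


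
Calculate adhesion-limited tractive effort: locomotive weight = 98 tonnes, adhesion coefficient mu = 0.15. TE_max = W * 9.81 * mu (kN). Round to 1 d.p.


TE_max = W * g * mu
TE_max = 98 * 9.81 * 0.15
TE_max = 961.38 * 0.15
TE_max = 144.2 kN

144.2


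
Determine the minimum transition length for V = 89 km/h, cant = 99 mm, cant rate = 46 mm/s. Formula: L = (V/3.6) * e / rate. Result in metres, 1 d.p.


Convert speed: V = 89 / 3.6 = 24.7222 m/s
L = 24.7222 * 99 / 46
L = 2447.5 / 46
L = 53.2 m

53.2


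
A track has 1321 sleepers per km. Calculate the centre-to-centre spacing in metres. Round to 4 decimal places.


Spacing = 1000 m / number of sleepers
Spacing = 1000 / 1321
Spacing = 0.7570 m

0.7570


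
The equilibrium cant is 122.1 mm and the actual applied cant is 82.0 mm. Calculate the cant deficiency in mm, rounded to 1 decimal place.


Cant deficiency = equilibrium cant - actual cant
CD = 122.1 - 82.0
CD = 40.1 mm

40.1


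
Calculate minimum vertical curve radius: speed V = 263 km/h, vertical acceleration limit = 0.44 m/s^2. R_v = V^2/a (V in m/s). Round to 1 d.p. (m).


Convert speed: V = 263 / 3.6 = 73.0556 m/s
V^2 = 5337.1142 m^2/s^2
R_v = 5337.1142 / 0.44
R_v = 12129.8 m

12129.8


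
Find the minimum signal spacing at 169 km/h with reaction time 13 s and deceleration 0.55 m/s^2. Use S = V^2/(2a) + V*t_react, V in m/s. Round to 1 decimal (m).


V = 169 / 3.6 = 46.9444 m/s
Braking distance = 46.9444^2 / (2*0.55) = 2003.4371 m
Sighting distance = 46.9444 * 13 = 610.2778 m
S = 2003.4371 + 610.2778 = 2613.7 m

2613.7


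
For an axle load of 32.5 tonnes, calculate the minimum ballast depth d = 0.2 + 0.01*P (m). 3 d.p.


d = 0.2 + 0.01 * 32.5
d = 0.2 + 0.325
d = 0.525 m

0.525


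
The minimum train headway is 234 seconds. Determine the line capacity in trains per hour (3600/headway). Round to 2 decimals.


Capacity = 3600 / headway
Capacity = 3600 / 234
Capacity = 15.38 trains/hour

15.38


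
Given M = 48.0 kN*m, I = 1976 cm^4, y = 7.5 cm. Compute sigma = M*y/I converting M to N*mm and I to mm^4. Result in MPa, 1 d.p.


Convert units:
M = 48.0 kN*m = 48000000 N*mm
y = 7.5 cm = 75 mm
I = 1976 cm^4 = 19760000 mm^4
sigma = 48000000 * 75 / 19760000
sigma = 182.2 MPa

182.2


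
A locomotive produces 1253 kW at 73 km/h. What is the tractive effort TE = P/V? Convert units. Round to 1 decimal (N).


Convert: P = 1253 kW = 1253000 W
V = 73 / 3.6 = 20.2778 m/s
TE = 1253000 / 20.2778
TE = 61791.8 N

61791.8


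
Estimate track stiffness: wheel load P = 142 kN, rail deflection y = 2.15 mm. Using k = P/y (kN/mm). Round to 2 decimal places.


Track stiffness k = P / y
k = 142 / 2.15
k = 66.05 kN/mm

66.05


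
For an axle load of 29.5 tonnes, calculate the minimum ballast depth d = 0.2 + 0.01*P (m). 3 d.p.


d = 0.2 + 0.01 * 29.5
d = 0.2 + 0.295
d = 0.495 m

0.495


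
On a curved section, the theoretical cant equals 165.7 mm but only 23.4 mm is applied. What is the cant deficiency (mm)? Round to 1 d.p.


Cant deficiency = equilibrium cant - actual cant
CD = 165.7 - 23.4
CD = 142.3 mm

142.3


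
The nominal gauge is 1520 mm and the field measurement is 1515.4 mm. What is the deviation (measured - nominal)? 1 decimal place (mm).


Deviation = measured - nominal
Deviation = 1515.4 - 1520
Deviation = -4.6 mm

-4.6


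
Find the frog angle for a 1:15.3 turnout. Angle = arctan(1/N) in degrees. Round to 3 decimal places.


1/N = 1/15.3 = 0.065359
angle = arctan(0.065359) = 0.065267 rad
angle = 0.065267 * 180/pi = 3.740 degrees

3.740


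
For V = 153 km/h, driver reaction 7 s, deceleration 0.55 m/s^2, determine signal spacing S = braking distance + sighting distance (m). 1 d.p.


V = 153 / 3.6 = 42.5 m/s
Braking distance = 42.5^2 / (2*0.55) = 1642.0455 m
Sighting distance = 42.5 * 7 = 297.5 m
S = 1642.0455 + 297.5 = 1939.5 m

1939.5


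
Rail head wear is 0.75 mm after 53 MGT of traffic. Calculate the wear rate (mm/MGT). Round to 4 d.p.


Wear rate = total wear / cumulative tonnage
Rate = 0.75 / 53
Rate = 0.0142 mm/MGT

0.0142


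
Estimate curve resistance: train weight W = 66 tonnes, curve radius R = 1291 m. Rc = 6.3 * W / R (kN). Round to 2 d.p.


Rc = 6.3 * W / R
Rc = 6.3 * 66 / 1291
Rc = 415.8 / 1291
Rc = 0.32 kN

0.32


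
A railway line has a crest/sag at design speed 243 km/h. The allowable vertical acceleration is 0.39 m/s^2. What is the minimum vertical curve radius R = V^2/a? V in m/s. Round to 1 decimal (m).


Convert speed: V = 243 / 3.6 = 67.5 m/s
V^2 = 4556.25 m^2/s^2
R_v = 4556.25 / 0.39
R_v = 11682.7 m

11682.7


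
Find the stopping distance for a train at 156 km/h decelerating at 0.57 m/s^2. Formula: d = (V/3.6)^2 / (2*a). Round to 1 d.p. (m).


Convert speed: V = 156 / 3.6 = 43.3333 m/s
V^2 = 1877.7778
d = 1877.7778 / (2 * 0.57)
d = 1877.7778 / 1.14
d = 1647.2 m

1647.2


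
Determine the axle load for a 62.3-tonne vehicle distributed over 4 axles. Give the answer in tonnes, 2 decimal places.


Load per axle = total weight / number of axles
Load = 62.3 / 4
Load = 15.58 tonnes

15.58


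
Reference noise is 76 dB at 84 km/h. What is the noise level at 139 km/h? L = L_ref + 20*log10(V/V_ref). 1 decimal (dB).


V/V_ref = 139 / 84 = 1.654762
log10(1.654762) = 0.218736
20 * 0.218736 = 4.3747
L = 76 + 4.3747 = 80.4 dB

80.4


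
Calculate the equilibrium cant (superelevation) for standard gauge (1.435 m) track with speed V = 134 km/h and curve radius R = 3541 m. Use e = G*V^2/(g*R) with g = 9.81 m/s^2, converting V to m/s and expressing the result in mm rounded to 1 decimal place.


Convert speed: V = 134 / 3.6 = 37.2222 m/s
Apply formula: e = 1.435 * 37.2222^2 / (9.81 * 3541)
e = 1.435 * 1385.4938 / 34737.21
e = 0.057235 m = 57.2 mm

57.2


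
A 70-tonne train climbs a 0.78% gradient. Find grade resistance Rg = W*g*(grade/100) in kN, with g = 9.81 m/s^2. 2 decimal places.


Rg = W * 9.81 * grade / 100
Rg = 70 * 9.81 * 0.78 / 100
Rg = 686.7 * 0.0078
Rg = 5.36 kN

5.36


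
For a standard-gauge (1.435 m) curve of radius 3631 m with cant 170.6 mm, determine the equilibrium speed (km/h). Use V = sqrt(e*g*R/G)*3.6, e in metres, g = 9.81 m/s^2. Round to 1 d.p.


Convert cant: e = 170.6 mm = 0.1706 m
V_ms = sqrt(0.1706 * 9.81 * 3631 / 1.435)
V_ms = sqrt(4234.697398) = 65.0746 m/s
V = 65.0746 * 3.6 = 234.3 km/h

234.3


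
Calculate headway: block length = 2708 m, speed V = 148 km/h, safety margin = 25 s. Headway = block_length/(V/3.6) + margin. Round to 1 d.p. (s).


V = 148 / 3.6 = 41.1111 m/s
Block traversal time = 2708 / 41.1111 = 65.8703 s
Headway = 65.8703 + 25
Headway = 90.9 s

90.9


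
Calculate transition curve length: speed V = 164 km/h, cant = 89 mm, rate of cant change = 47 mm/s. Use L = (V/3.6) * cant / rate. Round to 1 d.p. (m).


Convert speed: V = 164 / 3.6 = 45.5556 m/s
L = 45.5556 * 89 / 47
L = 4054.4444 / 47
L = 86.3 m

86.3


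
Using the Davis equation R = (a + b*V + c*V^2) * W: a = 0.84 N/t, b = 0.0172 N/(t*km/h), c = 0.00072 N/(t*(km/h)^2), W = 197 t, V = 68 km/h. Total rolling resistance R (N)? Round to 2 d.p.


b*V = 0.0172 * 68 = 1.1696
c*V^2 = 0.00072 * 4624 = 3.32928
R_per_t = 0.84 + 1.1696 + 3.32928 = 5.33888 N/t
R_total = 5.33888 * 197 = 1051.76 N

1051.76


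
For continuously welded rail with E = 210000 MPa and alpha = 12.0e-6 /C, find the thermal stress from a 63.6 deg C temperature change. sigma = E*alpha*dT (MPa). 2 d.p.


sigma = E * alpha * dT
sigma = 210000 * 12.0e-6 * 63.6
sigma = 2.52 * 63.6
sigma = 160.27 MPa

160.27


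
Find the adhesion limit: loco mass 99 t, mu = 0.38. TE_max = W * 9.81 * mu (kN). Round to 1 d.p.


TE_max = W * g * mu
TE_max = 99 * 9.81 * 0.38
TE_max = 971.19 * 0.38
TE_max = 369.1 kN

369.1


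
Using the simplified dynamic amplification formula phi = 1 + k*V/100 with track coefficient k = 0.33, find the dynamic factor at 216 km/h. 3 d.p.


phi = 1 + k * V / 100
phi = 1 + 0.33 * 216 / 100
phi = 1 + 0.7128
phi = 1.713

1.713


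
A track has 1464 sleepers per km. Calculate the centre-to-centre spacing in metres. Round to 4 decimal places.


Spacing = 1000 m / number of sleepers
Spacing = 1000 / 1464
Spacing = 0.6831 m

0.6831


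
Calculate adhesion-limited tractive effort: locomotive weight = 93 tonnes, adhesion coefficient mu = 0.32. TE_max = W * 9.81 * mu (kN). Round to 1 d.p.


TE_max = W * g * mu
TE_max = 93 * 9.81 * 0.32
TE_max = 912.33 * 0.32
TE_max = 291.9 kN

291.9


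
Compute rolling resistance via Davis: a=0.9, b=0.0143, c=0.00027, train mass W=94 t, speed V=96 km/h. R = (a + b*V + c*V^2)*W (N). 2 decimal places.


b*V = 0.0143 * 96 = 1.3728
c*V^2 = 0.00027 * 9216 = 2.48832
R_per_t = 0.9 + 1.3728 + 2.48832 = 4.76112 N/t
R_total = 4.76112 * 94 = 447.55 N

447.55


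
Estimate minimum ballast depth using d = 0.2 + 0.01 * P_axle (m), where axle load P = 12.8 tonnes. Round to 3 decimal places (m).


d = 0.2 + 0.01 * 12.8
d = 0.2 + 0.128
d = 0.328 m

0.328


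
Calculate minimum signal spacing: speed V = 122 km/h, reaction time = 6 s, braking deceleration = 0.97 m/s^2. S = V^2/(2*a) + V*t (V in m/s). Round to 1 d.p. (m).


V = 122 / 3.6 = 33.8889 m/s
Braking distance = 33.8889^2 / (2*0.97) = 591.988 m
Sighting distance = 33.8889 * 6 = 203.3333 m
S = 591.988 + 203.3333 = 795.3 m

795.3


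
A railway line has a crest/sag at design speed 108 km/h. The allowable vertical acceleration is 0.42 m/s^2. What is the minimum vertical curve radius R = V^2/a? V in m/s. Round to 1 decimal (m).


Convert speed: V = 108 / 3.6 = 30.0 m/s
V^2 = 900.0 m^2/s^2
R_v = 900.0 / 0.42
R_v = 2142.9 m

2142.9


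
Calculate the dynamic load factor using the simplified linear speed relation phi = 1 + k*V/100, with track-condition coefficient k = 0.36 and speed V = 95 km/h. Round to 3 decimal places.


phi = 1 + k * V / 100
phi = 1 + 0.36 * 95 / 100
phi = 1 + 0.342
phi = 1.342

1.342


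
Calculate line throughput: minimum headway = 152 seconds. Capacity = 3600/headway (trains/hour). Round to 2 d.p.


Capacity = 3600 / headway
Capacity = 3600 / 152
Capacity = 23.68 trains/hour

23.68


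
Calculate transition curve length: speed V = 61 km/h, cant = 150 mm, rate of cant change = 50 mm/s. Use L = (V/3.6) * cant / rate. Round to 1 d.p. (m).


Convert speed: V = 61 / 3.6 = 16.9444 m/s
L = 16.9444 * 150 / 50
L = 2541.6667 / 50
L = 50.8 m

50.8


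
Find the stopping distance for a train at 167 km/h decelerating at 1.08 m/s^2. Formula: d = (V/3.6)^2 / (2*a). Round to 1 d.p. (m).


Convert speed: V = 167 / 3.6 = 46.3889 m/s
V^2 = 2151.929
d = 2151.929 / (2 * 1.08)
d = 2151.929 / 2.16
d = 996.3 m

996.3


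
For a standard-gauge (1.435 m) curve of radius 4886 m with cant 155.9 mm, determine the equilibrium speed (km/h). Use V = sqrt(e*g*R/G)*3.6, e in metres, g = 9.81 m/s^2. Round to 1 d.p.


Convert cant: e = 155.9 mm = 0.1559 m
V_ms = sqrt(0.1559 * 9.81 * 4886 / 1.435)
V_ms = sqrt(5207.348985) = 72.162 m/s
V = 72.162 * 3.6 = 259.8 km/h

259.8


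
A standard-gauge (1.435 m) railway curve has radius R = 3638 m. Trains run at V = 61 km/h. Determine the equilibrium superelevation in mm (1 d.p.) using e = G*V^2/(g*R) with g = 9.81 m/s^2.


Convert speed: V = 61 / 3.6 = 16.9444 m/s
Apply formula: e = 1.435 * 16.9444^2 / (9.81 * 3638)
e = 1.435 * 287.1142 / 35688.78
e = 0.011544 m = 11.5 mm

11.5


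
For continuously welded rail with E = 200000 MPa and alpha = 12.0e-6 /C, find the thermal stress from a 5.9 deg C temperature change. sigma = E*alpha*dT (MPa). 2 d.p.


sigma = E * alpha * dT
sigma = 200000 * 12.0e-6 * 5.9
sigma = 2.4 * 5.9
sigma = 14.16 MPa

14.16


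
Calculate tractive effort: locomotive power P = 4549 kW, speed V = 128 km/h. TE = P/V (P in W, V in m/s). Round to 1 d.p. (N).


Convert: P = 4549 kW = 4549000 W
V = 128 / 3.6 = 35.5556 m/s
TE = 4549000 / 35.5556
TE = 127940.6 N

127940.6
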